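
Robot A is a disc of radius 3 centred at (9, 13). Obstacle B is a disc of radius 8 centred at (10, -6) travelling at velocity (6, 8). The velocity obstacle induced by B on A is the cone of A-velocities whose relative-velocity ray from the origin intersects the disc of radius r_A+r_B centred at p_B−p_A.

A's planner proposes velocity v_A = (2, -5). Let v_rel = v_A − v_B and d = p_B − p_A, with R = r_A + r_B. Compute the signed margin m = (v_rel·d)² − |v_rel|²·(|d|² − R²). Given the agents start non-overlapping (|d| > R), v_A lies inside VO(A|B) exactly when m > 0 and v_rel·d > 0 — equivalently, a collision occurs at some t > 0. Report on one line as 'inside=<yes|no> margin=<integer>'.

d = (1, -19),  |d|² = 362;  R = 3+8 = 11,  c = 362−11² = 241
v_rel = (-4, -13),  |v_rel|² = 185;  v_rel·d = (-4)·(1) + (-13)·(-19) = 243
185·t² − 486·t + 241 = 0  ⇒  m = 243² − 185·241 = 14464
m = 14464 > 0,  v_rel·d = 243 > 0  ⇒  inside

inside=yes margin=14464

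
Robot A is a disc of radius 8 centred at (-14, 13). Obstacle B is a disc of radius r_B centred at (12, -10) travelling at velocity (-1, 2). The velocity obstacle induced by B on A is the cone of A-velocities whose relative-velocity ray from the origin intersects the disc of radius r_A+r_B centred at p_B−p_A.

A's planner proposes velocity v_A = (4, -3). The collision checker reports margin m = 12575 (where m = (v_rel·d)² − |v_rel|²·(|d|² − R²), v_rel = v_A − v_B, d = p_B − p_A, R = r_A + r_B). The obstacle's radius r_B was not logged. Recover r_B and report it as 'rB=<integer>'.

m = 12575
d = (26, -23);  v_rel = (5, -5),  |v_rel|² = 50
v_rel×d = (5)·(-23) − (-5)·(26) = 15
since m = R²·50 − 15²:  R² = (225 + 12575) / 50 = 256
R = √256 = 16  ⇒  r_B = 16 − 8 = 8

rB=8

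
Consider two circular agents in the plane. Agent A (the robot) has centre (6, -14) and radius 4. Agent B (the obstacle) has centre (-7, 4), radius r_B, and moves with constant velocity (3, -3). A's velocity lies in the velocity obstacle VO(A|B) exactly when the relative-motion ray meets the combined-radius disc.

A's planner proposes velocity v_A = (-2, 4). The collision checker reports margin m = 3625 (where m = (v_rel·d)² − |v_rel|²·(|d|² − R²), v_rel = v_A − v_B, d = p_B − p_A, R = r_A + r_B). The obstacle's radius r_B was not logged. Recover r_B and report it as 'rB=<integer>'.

m = 3625
d = (-13, 18);  v_rel = (-5, 7),  |v_rel|² = 74
v_rel×d = (-5)·(18) − (7)·(-13) = 1
since m = R²·74 − 1²:  R² = (1 + 3625) / 74 = 49
R = √49 = 7  ⇒  r_B = 7 − 4 = 3

rB=3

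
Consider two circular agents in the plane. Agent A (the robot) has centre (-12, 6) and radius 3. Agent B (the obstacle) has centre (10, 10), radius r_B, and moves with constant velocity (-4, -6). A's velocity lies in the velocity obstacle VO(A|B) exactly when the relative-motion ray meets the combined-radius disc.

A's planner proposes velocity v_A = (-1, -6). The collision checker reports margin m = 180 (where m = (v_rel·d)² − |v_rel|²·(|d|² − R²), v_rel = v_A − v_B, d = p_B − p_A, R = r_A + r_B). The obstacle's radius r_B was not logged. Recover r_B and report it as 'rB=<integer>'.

m = 180
d = (22, 4);  v_rel = (3, 0),  |v_rel|² = 9
v_rel×d = (3)·(4) − (0)·(22) = 12
since m = R²·9 − 12²:  R² = (144 + 180) / 9 = 36
R = √36 = 6  ⇒  r_B = 6 − 3 = 3

rB=3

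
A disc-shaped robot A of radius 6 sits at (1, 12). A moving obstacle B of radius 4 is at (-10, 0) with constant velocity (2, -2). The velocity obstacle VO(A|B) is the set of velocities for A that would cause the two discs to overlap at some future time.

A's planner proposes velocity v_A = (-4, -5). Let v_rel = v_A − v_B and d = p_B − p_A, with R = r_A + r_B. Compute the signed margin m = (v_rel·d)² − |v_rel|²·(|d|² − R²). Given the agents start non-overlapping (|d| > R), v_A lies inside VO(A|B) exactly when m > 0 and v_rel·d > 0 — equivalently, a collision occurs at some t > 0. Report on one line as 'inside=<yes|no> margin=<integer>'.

d = (-11, -12),  |d|² = 265;  R = 6+4 = 10,  c = 265−10² = 165
v_rel = (-6, -3),  |v_rel|² = 45;  v_rel·d = (-6)·(-11) + (-3)·(-12) = 102
45·t² − 204·t + 165 = 0  ⇒  m = 102² − 45·165 = 2979
m = 2979 > 0,  v_rel·d = 102 > 0  ⇒  inside

inside=yes margin=2979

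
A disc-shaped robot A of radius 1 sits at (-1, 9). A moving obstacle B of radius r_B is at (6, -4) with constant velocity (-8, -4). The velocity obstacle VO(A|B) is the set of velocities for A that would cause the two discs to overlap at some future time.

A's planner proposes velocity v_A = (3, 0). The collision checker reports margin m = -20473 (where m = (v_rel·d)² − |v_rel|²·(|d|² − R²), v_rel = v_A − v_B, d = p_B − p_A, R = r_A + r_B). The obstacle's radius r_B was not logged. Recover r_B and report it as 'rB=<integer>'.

m = -20473
d = (7, -13);  v_rel = (11, 4),  |v_rel|² = 137
v_rel×d = (11)·(-13) − (4)·(7) = -171
since m = R²·137 − (-171)²:  R² = (29241 + -20473) / 137 = 64
R = √64 = 8  ⇒  r_B = 8 − 1 = 7

rB=7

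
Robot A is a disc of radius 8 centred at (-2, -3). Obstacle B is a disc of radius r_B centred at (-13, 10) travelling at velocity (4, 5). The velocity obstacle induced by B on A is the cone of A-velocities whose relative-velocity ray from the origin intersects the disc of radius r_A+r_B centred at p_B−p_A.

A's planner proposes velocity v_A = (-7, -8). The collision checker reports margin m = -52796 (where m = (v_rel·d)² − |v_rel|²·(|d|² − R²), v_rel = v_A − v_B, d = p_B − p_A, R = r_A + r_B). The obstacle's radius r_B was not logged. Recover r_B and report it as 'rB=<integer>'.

m = -52796
d = (-11, 13);  v_rel = (-11, -13),  |v_rel|² = 290
v_rel×d = (-11)·(13) − (-13)·(-11) = -286
since m = R²·290 − (-286)²:  R² = (81796 + -52796) / 290 = 100
R = √100 = 10  ⇒  r_B = 10 − 8 = 2

rB=2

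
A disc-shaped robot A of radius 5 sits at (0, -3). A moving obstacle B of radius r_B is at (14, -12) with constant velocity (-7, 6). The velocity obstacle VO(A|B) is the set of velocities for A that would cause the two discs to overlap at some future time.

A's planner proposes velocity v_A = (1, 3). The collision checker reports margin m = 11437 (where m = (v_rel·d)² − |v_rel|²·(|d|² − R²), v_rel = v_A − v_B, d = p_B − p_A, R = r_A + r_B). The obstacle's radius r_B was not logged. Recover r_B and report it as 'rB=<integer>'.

m = 11437
d = (14, -9);  v_rel = (8, -3),  |v_rel|² = 73
v_rel×d = (8)·(-9) − (-3)·(14) = -30
since m = R²·73 − (-30)²:  R² = (900 + 11437) / 73 = 169
R = √169 = 13  ⇒  r_B = 13 − 5 = 8

rB=8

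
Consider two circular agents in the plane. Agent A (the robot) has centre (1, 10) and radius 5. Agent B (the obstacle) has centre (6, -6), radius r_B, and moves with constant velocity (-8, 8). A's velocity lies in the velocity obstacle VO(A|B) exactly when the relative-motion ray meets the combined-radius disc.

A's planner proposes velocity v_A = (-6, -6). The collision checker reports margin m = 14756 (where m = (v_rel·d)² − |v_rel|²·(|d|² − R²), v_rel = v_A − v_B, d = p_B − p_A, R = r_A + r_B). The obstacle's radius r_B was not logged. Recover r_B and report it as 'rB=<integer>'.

m = 14756
d = (5, -16);  v_rel = (2, -14),  |v_rel|² = 200
v_rel×d = (2)·(-16) − (-14)·(5) = 38
since m = R²·200 − 38²:  R² = (1444 + 14756) / 200 = 81
R = √81 = 9  ⇒  r_B = 9 − 5 = 4

rB=4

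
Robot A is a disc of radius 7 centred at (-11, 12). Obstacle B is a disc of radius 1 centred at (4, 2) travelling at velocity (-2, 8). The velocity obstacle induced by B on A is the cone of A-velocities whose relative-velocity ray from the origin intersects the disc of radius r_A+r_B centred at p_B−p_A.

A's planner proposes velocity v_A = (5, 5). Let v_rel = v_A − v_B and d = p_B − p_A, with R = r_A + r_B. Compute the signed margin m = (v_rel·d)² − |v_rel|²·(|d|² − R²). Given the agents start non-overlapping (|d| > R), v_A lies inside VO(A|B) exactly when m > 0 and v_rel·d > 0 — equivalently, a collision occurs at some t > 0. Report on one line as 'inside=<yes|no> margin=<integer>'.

d = (15, -10),  |d|² = 325;  R = 7+1 = 8,  c = 325−8² = 261
v_rel = (7, -3),  |v_rel|² = 58;  v_rel·d = (7)·(15) + (-3)·(-10) = 135
58·t² − 270·t + 261 = 0  ⇒  m = 135² − 58·261 = 3087
m = 3087 > 0,  v_rel·d = 135 > 0  ⇒  inside

inside=yes margin=3087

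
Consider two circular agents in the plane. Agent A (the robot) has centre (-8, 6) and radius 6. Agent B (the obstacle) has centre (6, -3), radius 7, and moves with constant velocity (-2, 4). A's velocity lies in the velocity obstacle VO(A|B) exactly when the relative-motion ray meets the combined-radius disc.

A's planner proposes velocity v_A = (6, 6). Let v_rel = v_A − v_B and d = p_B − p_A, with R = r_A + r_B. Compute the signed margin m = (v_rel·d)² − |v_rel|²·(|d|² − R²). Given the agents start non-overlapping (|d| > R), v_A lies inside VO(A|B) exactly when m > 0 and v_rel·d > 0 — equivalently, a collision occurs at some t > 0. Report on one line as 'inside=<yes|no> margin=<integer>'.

d = (14, -9),  |d|² = 277;  R = 6+7 = 13,  c = 277−13² = 108
v_rel = (8, 2),  |v_rel|² = 68;  v_rel·d = (8)·(14) + (2)·(-9) = 94
68·t² − 188·t + 108 = 0  ⇒  m = 94² − 68·108 = 1492
m = 1492 > 0,  v_rel·d = 94 > 0  ⇒  inside

inside=yes margin=1492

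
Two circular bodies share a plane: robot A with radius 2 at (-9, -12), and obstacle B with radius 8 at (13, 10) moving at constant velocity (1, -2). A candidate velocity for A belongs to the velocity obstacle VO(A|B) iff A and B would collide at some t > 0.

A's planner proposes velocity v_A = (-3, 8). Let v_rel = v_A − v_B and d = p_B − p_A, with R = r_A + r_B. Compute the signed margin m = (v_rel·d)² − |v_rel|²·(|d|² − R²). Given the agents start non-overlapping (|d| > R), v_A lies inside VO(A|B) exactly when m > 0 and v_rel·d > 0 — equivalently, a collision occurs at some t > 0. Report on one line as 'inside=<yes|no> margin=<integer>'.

d = (22, 22),  |d|² = 968;  R = 2+8 = 10,  c = 968−10² = 868
v_rel = (-4, 10),  |v_rel|² = 116;  v_rel·d = (-4)·(22) + (10)·(22) = 132
116·t² − 264·t + 868 = 0  ⇒  m = 132² − 116·868 = -83264
m = -83264 < 0,  v_rel·d = 132 > 0  ⇒  outside

inside=no margin=-83264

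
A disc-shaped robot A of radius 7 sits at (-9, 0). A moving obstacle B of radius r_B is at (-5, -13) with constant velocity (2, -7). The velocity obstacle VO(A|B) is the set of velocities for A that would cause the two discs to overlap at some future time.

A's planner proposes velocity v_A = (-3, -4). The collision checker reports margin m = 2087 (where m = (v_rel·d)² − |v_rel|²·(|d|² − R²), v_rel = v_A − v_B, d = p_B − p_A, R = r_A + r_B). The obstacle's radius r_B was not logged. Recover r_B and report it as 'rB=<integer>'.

m = 2087
d = (4, -13);  v_rel = (-5, 3),  |v_rel|² = 34
v_rel×d = (-5)·(-13) − (3)·(4) = 53
since m = R²·34 − 53²:  R² = (2809 + 2087) / 34 = 144
R = √144 = 12  ⇒  r_B = 12 − 7 = 5

rB=5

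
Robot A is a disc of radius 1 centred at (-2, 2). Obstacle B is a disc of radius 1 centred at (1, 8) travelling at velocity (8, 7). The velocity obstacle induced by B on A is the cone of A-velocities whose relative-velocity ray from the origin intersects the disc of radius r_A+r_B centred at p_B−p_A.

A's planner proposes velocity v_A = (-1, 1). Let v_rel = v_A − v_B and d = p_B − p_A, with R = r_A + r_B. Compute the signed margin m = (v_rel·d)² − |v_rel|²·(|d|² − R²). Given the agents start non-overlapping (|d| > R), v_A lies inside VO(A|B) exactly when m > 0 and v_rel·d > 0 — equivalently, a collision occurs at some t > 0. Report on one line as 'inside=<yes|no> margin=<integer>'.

d = (3, 6),  |d|² = 45;  R = 1+1 = 2,  c = 45−2² = 41
v_rel = (-9, -6),  |v_rel|² = 117;  v_rel·d = (-9)·(3) + (-6)·(6) = -63
117·t² + 126·t + 41 = 0  ⇒  m = (-63)² − 117·41 = -828
m = -828 < 0,  v_rel·d = -63 < 0  ⇒  outside

inside=no margin=-828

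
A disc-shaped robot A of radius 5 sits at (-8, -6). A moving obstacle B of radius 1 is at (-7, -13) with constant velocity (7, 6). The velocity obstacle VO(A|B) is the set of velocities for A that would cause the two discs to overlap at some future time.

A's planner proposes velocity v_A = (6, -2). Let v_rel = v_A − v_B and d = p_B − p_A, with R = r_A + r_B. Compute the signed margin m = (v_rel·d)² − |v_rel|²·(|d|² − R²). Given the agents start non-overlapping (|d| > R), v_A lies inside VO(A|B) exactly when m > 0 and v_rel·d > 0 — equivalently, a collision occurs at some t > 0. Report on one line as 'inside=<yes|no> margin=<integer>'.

d = (1, -7),  |d|² = 50;  R = 5+1 = 6,  c = 50−6² = 14
v_rel = (-1, -8),  |v_rel|² = 65;  v_rel·d = (-1)·(1) + (-8)·(-7) = 55
65·t² − 110·t + 14 = 0  ⇒  m = 55² − 65·14 = 2115
m = 2115 > 0,  v_rel·d = 55 > 0  ⇒  inside

inside=yes margin=2115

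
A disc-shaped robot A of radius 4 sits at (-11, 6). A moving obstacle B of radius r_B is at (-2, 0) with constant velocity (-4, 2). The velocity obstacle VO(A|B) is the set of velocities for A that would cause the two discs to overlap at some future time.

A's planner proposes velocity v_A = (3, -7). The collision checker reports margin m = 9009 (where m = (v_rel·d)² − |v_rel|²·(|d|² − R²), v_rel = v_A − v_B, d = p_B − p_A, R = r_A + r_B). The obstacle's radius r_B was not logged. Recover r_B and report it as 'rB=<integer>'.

m = 9009
d = (9, -6);  v_rel = (7, -9),  |v_rel|² = 130
v_rel×d = (7)·(-6) − (-9)·(9) = 39
since m = R²·130 − 39²:  R² = (1521 + 9009) / 130 = 81
R = √81 = 9  ⇒  r_B = 9 − 4 = 5

rB=5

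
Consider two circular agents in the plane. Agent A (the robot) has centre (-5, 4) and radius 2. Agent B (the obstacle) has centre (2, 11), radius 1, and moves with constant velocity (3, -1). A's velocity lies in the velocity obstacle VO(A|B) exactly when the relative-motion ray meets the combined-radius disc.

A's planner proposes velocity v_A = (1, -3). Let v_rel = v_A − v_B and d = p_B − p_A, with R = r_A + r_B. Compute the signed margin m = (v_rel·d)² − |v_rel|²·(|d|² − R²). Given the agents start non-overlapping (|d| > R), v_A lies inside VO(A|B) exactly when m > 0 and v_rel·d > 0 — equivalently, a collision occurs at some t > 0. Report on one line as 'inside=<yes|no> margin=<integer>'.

d = (7, 7),  |d|² = 98;  R = 2+1 = 3,  c = 98−3² = 89
v_rel = (-2, -2),  |v_rel|² = 8;  v_rel·d = (-2)·(7) + (-2)·(7) = -28
8·t² + 56·t + 89 = 0  ⇒  m = (-28)² − 8·89 = 72
m = 72 > 0,  v_rel·d = -28 < 0  ⇒  outside

inside=no margin=72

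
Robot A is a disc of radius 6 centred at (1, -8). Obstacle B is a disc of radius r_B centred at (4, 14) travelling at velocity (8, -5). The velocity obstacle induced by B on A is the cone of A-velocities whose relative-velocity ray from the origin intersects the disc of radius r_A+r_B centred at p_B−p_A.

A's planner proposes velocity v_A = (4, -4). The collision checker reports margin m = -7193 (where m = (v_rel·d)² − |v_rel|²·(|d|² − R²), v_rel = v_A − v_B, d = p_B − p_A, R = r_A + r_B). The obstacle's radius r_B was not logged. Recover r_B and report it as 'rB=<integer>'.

m = -7193
d = (3, 22);  v_rel = (-4, 1),  |v_rel|² = 17
v_rel×d = (-4)·(22) − (1)·(3) = -91
since m = R²·17 − (-91)²:  R² = (8281 + -7193) / 17 = 64
R = √64 = 8  ⇒  r_B = 8 − 6 = 2

rB=2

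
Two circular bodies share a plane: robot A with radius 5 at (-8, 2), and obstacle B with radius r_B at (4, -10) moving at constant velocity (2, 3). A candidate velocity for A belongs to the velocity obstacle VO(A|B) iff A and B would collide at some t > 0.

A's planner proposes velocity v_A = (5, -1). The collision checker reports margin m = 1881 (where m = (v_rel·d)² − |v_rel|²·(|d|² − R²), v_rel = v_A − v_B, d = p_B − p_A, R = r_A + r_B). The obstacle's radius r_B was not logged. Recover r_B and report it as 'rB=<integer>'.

m = 1881
d = (12, -12);  v_rel = (3, -4),  |v_rel|² = 25
v_rel×d = (3)·(-12) − (-4)·(12) = 12
since m = R²·25 − 12²:  R² = (144 + 1881) / 25 = 81
R = √81 = 9  ⇒  r_B = 9 − 5 = 4

rB=4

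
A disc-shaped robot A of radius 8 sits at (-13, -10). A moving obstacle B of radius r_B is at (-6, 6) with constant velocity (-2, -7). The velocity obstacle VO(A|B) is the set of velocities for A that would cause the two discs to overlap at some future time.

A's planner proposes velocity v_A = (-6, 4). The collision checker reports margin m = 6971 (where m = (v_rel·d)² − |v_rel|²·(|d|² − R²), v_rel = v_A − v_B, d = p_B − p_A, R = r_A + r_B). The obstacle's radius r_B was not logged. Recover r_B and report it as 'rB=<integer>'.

m = 6971
d = (7, 16);  v_rel = (-4, 11),  |v_rel|² = 137
v_rel×d = (-4)·(16) − (11)·(7) = -141
since m = R²·137 − (-141)²:  R² = (19881 + 6971) / 137 = 196
R = √196 = 14  ⇒  r_B = 14 − 8 = 6

rB=6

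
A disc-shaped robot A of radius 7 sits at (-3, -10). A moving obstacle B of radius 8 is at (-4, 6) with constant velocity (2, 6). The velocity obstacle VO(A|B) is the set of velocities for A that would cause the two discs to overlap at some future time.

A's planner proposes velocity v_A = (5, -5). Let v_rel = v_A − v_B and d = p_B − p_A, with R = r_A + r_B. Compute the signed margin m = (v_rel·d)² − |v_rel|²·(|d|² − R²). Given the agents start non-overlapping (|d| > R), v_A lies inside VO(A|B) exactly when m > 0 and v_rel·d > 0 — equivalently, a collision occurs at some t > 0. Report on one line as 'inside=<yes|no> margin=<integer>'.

d = (-1, 16),  |d|² = 257;  R = 7+8 = 15,  c = 257−15² = 32
v_rel = (3, -11),  |v_rel|² = 130;  v_rel·d = (3)·(-1) + (-11)·(16) = -179
130·t² + 358·t + 32 = 0  ⇒  m = (-179)² − 130·32 = 27881
m = 27881 > 0,  v_rel·d = -179 < 0  ⇒  outside

inside=no margin=27881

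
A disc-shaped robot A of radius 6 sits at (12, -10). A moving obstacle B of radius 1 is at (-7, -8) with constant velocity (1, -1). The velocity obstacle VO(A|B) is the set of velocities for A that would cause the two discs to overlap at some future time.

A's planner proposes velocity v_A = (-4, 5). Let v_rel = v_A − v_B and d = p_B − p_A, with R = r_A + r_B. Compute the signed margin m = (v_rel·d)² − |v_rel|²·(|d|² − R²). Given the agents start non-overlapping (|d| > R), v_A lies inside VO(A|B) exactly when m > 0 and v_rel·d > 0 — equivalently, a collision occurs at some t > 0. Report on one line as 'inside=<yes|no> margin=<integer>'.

d = (-19, 2),  |d|² = 365;  R = 6+1 = 7,  c = 365−7² = 316
v_rel = (-5, 6),  |v_rel|² = 61;  v_rel·d = (-5)·(-19) + (6)·(2) = 107
61·t² − 214·t + 316 = 0  ⇒  m = 107² − 61·316 = -7827
m = -7827 < 0,  v_rel·d = 107 > 0  ⇒  outside

inside=no margin=-7827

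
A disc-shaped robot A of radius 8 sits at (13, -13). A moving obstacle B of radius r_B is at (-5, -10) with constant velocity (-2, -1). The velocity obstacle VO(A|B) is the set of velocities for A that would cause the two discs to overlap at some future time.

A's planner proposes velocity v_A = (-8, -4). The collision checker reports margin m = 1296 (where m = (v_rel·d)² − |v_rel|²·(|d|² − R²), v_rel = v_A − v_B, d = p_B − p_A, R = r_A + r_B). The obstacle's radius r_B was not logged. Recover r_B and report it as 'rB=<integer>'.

m = 1296
d = (-18, 3);  v_rel = (-6, -3),  |v_rel|² = 45
v_rel×d = (-6)·(3) − (-3)·(-18) = -72
since m = R²·45 − (-72)²:  R² = (5184 + 1296) / 45 = 144
R = √144 = 12  ⇒  r_B = 12 − 8 = 4

rB=4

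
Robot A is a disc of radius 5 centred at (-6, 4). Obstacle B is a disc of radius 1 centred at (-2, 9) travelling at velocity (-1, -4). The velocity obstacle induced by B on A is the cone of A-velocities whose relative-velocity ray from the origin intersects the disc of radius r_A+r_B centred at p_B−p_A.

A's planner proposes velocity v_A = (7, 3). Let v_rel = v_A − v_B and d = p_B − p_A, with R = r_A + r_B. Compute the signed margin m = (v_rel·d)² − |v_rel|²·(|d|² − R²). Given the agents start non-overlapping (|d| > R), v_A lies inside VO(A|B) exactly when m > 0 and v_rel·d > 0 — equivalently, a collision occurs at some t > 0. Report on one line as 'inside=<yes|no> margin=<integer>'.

d = (4, 5),  |d|² = 41;  R = 5+1 = 6,  c = 41−6² = 5
v_rel = (8, 7),  |v_rel|² = 113;  v_rel·d = (8)·(4) + (7)·(5) = 67
113·t² − 134·t + 5 = 0  ⇒  m = 67² − 113·5 = 3924
m = 3924 > 0,  v_rel·d = 67 > 0  ⇒  inside

inside=yes margin=3924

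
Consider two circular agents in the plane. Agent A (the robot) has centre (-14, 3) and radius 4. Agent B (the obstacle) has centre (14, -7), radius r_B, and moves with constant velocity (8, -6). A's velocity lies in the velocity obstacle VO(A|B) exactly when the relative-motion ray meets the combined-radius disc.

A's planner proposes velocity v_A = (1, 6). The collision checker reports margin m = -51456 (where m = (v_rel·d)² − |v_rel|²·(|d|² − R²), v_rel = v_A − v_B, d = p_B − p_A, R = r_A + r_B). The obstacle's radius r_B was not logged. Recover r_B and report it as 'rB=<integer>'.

m = -51456
d = (28, -10);  v_rel = (-7, 12),  |v_rel|² = 193
v_rel×d = (-7)·(-10) − (12)·(28) = -266
since m = R²·193 − (-266)²:  R² = (70756 + -51456) / 193 = 100
R = √100 = 10  ⇒  r_B = 10 − 4 = 6

rB=6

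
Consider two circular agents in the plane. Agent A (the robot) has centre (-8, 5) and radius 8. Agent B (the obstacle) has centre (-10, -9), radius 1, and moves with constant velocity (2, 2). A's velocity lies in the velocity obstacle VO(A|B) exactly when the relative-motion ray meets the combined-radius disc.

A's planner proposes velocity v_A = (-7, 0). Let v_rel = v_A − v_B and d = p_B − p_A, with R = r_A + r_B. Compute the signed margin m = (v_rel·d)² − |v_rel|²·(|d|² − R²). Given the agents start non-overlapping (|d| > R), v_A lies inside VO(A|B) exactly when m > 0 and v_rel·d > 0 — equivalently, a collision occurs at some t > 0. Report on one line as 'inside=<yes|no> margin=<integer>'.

d = (-2, -14),  |d|² = 200;  R = 8+1 = 9,  c = 200−9² = 119
v_rel = (-9, -2),  |v_rel|² = 85;  v_rel·d = (-9)·(-2) + (-2)·(-14) = 46
85·t² − 92·t + 119 = 0  ⇒  m = 46² − 85·119 = -7999
m = -7999 < 0,  v_rel·d = 46 > 0  ⇒  outside

inside=no margin=-7999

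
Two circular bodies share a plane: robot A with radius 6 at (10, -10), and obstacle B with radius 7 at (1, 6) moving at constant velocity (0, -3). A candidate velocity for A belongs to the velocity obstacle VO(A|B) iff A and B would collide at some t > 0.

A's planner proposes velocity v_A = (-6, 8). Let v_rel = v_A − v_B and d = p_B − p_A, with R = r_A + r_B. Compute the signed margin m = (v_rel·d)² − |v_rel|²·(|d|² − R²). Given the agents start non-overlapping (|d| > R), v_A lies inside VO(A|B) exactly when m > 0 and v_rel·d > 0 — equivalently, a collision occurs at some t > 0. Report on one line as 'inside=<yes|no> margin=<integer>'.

d = (-9, 16),  |d|² = 337;  R = 6+7 = 13,  c = 337−13² = 168
v_rel = (-6, 11),  |v_rel|² = 157;  v_rel·d = (-6)·(-9) + (11)·(16) = 230
157·t² − 460·t + 168 = 0  ⇒  m = 230² − 157·168 = 26524
m = 26524 > 0,  v_rel·d = 230 > 0  ⇒  inside

inside=yes margin=26524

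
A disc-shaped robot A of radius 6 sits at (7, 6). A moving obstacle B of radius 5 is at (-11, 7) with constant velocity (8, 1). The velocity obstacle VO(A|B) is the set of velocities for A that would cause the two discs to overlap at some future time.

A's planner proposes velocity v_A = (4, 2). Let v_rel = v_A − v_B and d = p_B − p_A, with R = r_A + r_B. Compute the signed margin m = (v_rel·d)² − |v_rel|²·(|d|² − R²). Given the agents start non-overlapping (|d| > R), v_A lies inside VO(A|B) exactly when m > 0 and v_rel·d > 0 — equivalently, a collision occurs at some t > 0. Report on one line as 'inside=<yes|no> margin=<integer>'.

d = (-18, 1),  |d|² = 325;  R = 6+5 = 11,  c = 325−11² = 204
v_rel = (-4, 1),  |v_rel|² = 17;  v_rel·d = (-4)·(-18) + (1)·(1) = 73
17·t² − 146·t + 204 = 0  ⇒  m = 73² − 17·204 = 1861
m = 1861 > 0,  v_rel·d = 73 > 0  ⇒  inside

inside=yes margin=1861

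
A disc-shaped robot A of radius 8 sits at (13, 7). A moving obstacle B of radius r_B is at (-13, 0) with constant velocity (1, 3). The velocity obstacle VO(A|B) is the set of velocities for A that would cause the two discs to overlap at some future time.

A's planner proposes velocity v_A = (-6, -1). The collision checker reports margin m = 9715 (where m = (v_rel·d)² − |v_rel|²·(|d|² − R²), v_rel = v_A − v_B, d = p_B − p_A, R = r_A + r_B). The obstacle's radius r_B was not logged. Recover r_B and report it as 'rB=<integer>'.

m = 9715
d = (-26, -7);  v_rel = (-7, -4),  |v_rel|² = 65
v_rel×d = (-7)·(-7) − (-4)·(-26) = -55
since m = R²·65 − (-55)²:  R² = (3025 + 9715) / 65 = 196
R = √196 = 14  ⇒  r_B = 14 − 8 = 6

rB=6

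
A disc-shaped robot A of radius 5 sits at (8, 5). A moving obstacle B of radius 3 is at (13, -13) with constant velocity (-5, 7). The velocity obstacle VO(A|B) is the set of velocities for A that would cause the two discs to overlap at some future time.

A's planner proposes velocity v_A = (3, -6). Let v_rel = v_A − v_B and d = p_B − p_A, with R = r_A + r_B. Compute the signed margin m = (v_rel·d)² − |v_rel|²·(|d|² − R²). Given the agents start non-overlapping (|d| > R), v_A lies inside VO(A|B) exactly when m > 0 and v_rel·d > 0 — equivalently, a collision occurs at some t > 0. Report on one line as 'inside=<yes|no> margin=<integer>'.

d = (5, -18),  |d|² = 349;  R = 5+3 = 8,  c = 349−8² = 285
v_rel = (8, -13),  |v_rel|² = 233;  v_rel·d = (8)·(5) + (-13)·(-18) = 274
233·t² − 548·t + 285 = 0  ⇒  m = 274² − 233·285 = 8671
m = 8671 > 0,  v_rel·d = 274 > 0  ⇒  inside

inside=yes margin=8671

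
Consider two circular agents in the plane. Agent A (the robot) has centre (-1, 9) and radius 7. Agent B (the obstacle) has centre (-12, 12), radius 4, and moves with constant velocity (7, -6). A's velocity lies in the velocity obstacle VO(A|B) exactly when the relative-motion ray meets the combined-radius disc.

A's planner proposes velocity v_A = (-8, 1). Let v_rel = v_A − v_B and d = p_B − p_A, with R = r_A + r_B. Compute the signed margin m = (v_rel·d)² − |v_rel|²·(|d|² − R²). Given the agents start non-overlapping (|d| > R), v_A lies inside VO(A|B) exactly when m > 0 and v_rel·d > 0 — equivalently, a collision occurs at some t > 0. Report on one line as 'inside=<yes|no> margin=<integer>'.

d = (-11, 3),  |d|² = 130;  R = 7+4 = 11,  c = 130−11² = 9
v_rel = (-15, 7),  |v_rel|² = 274;  v_rel·d = (-15)·(-11) + (7)·(3) = 186
274·t² − 372·t + 9 = 0  ⇒  m = 186² − 274·9 = 32130
m = 32130 > 0,  v_rel·d = 186 > 0  ⇒  inside

inside=yes margin=32130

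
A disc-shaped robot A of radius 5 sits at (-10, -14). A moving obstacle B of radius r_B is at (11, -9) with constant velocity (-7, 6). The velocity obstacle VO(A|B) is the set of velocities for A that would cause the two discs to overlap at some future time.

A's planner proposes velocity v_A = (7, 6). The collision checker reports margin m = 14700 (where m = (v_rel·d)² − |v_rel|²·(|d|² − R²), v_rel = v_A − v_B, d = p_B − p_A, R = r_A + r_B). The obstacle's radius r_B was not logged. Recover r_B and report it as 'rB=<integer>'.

m = 14700
d = (21, 5);  v_rel = (14, 0),  |v_rel|² = 196
v_rel×d = (14)·(5) − (0)·(21) = 70
since m = R²·196 − 70²:  R² = (4900 + 14700) / 196 = 100
R = √100 = 10  ⇒  r_B = 10 − 5 = 5

rB=5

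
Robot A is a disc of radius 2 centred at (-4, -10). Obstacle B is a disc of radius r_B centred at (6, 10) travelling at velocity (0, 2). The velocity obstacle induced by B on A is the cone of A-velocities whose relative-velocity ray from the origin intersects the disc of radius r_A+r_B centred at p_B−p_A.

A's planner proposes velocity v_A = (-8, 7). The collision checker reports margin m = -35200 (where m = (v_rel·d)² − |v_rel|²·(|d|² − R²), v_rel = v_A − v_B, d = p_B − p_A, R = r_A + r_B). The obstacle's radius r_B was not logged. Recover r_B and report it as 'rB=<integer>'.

m = -35200
d = (10, 20);  v_rel = (-8, 5),  |v_rel|² = 89
v_rel×d = (-8)·(20) − (5)·(10) = -210
since m = R²·89 − (-210)²:  R² = (44100 + -35200) / 89 = 100
R = √100 = 10  ⇒  r_B = 10 − 2 = 8

rB=8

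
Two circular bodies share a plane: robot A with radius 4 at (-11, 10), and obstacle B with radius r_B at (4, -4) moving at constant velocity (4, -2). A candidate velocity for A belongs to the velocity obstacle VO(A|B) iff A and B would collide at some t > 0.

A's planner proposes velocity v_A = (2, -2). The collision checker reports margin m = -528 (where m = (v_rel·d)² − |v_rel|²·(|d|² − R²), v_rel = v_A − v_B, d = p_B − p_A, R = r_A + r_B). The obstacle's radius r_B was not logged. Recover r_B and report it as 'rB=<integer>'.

m = -528
d = (15, -14);  v_rel = (-2, 0),  |v_rel|² = 4
v_rel×d = (-2)·(-14) − (0)·(15) = 28
since m = R²·4 − 28²:  R² = (784 + -528) / 4 = 64
R = √64 = 8  ⇒  r_B = 8 − 4 = 4

rB=4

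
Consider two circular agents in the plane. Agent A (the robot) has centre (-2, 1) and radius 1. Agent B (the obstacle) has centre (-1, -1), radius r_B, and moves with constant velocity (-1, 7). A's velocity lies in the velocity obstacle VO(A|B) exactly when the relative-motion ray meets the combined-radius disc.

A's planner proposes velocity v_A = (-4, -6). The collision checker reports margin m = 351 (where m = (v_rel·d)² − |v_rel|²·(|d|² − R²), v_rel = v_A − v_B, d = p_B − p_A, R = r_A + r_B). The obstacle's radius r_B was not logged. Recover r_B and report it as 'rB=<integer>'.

m = 351
d = (1, -2);  v_rel = (-3, -13),  |v_rel|² = 178
v_rel×d = (-3)·(-2) − (-13)·(1) = 19
since m = R²·178 − 19²:  R² = (361 + 351) / 178 = 4
R = √4 = 2  ⇒  r_B = 2 − 1 = 1

rB=1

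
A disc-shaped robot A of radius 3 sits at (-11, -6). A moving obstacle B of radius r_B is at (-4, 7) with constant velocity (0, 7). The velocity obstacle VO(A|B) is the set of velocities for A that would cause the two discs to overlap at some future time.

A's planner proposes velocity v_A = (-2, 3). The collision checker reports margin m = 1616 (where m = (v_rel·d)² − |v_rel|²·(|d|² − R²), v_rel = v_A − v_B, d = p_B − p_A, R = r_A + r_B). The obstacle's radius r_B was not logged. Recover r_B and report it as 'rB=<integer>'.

m = 1616
d = (7, 13);  v_rel = (-2, -4),  |v_rel|² = 20
v_rel×d = (-2)·(13) − (-4)·(7) = 2
since m = R²·20 − 2²:  R² = (4 + 1616) / 20 = 81
R = √81 = 9  ⇒  r_B = 9 − 3 = 6

rB=6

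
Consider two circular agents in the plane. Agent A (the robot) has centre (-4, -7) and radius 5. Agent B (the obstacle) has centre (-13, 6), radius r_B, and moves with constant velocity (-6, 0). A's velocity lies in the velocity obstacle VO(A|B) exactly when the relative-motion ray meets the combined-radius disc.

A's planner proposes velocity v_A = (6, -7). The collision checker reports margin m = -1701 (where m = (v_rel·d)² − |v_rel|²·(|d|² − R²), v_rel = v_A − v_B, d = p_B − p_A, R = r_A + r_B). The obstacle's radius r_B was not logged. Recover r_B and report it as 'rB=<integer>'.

m = -1701
d = (-9, 13);  v_rel = (12, -7),  |v_rel|² = 193
v_rel×d = (12)·(13) − (-7)·(-9) = 93
since m = R²·193 − 93²:  R² = (8649 + -1701) / 193 = 36
R = √36 = 6  ⇒  r_B = 6 − 5 = 1

rB=1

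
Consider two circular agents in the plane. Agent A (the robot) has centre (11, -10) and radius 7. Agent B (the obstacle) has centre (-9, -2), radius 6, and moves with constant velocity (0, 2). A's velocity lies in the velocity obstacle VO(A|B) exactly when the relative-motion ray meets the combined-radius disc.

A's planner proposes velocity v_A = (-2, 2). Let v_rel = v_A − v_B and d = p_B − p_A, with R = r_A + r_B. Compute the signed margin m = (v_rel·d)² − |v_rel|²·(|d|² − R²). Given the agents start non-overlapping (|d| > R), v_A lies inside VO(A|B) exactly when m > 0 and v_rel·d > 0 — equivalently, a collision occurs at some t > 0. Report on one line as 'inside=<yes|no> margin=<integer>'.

d = (-20, 8),  |d|² = 464;  R = 7+6 = 13,  c = 464−13² = 295
v_rel = (-2, 0),  |v_rel|² = 4;  v_rel·d = (-2)·(-20) + (0)·(8) = 40
4·t² − 80·t + 295 = 0  ⇒  m = 40² − 4·295 = 420
m = 420 > 0,  v_rel·d = 40 > 0  ⇒  inside

inside=yes margin=420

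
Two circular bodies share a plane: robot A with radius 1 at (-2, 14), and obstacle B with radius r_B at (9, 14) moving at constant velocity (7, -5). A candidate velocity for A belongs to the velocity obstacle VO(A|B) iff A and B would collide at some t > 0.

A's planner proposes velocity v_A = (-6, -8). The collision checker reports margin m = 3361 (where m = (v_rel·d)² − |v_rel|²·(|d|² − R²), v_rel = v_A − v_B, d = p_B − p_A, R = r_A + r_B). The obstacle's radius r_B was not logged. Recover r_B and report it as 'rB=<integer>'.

m = 3361
d = (11, 0);  v_rel = (-13, -3),  |v_rel|² = 178
v_rel×d = (-13)·(0) − (-3)·(11) = 33
since m = R²·178 − 33²:  R² = (1089 + 3361) / 178 = 25
R = √25 = 5  ⇒  r_B = 5 − 1 = 4

rB=4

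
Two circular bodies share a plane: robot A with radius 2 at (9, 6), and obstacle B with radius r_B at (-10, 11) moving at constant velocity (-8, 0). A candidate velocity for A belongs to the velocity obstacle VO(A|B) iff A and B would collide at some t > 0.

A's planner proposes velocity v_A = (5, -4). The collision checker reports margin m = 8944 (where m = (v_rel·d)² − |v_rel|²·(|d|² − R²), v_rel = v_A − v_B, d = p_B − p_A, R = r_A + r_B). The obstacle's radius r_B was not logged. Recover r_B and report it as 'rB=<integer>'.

m = 8944
d = (-19, 5);  v_rel = (13, -4),  |v_rel|² = 185
v_rel×d = (13)·(5) − (-4)·(-19) = -11
since m = R²·185 − (-11)²:  R² = (121 + 8944) / 185 = 49
R = √49 = 7  ⇒  r_B = 7 − 2 = 5

rB=5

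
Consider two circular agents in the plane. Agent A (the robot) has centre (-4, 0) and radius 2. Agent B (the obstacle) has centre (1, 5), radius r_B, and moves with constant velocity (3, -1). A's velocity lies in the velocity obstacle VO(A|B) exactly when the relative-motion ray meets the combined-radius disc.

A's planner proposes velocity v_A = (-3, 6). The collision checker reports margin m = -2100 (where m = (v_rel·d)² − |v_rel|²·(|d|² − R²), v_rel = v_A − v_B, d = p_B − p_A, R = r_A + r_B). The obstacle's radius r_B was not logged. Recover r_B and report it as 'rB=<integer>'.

m = -2100
d = (5, 5);  v_rel = (-6, 7),  |v_rel|² = 85
v_rel×d = (-6)·(5) − (7)·(5) = -65
since m = R²·85 − (-65)²:  R² = (4225 + -2100) / 85 = 25
R = √25 = 5  ⇒  r_B = 5 − 2 = 3

rB=3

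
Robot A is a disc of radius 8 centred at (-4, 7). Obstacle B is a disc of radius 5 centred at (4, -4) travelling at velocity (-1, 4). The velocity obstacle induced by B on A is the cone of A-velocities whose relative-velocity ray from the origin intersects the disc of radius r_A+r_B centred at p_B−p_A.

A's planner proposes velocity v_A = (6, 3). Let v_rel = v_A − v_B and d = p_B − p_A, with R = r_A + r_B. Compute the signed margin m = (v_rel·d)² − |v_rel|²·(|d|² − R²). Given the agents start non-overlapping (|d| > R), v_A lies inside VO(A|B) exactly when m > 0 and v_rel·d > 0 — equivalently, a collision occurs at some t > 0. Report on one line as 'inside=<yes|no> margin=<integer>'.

d = (8, -11),  |d|² = 185;  R = 8+5 = 13,  c = 185−13² = 16
v_rel = (7, -1),  |v_rel|² = 50;  v_rel·d = (7)·(8) + (-1)·(-11) = 67
50·t² − 134·t + 16 = 0  ⇒  m = 67² − 50·16 = 3689
m = 3689 > 0,  v_rel·d = 67 > 0  ⇒  inside

inside=yes margin=3689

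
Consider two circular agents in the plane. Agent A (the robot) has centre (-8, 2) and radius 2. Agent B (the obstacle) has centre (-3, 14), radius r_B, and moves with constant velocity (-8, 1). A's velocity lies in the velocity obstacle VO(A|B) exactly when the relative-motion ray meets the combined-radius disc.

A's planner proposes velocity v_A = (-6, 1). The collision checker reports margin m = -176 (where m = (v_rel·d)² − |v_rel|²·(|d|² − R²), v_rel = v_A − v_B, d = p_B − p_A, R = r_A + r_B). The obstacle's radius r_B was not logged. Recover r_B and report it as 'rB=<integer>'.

m = -176
d = (5, 12);  v_rel = (2, 0),  |v_rel|² = 4
v_rel×d = (2)·(12) − (0)·(5) = 24
since m = R²·4 − 24²:  R² = (576 + -176) / 4 = 100
R = √100 = 10  ⇒  r_B = 10 − 2 = 8

rB=8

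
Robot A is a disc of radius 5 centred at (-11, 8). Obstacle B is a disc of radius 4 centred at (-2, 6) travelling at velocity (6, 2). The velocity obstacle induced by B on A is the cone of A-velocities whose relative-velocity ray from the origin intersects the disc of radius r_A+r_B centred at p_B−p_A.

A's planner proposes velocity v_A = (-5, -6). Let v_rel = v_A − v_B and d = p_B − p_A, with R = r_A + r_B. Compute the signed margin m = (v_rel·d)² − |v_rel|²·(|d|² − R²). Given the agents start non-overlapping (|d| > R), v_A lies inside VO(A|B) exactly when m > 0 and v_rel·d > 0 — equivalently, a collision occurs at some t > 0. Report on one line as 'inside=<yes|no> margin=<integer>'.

d = (9, -2),  |d|² = 85;  R = 5+4 = 9,  c = 85−9² = 4
v_rel = (-11, -8),  |v_rel|² = 185;  v_rel·d = (-11)·(9) + (-8)·(-2) = -83
185·t² + 166·t + 4 = 0  ⇒  m = (-83)² − 185·4 = 6149
m = 6149 > 0,  v_rel·d = -83 < 0  ⇒  outside

inside=no margin=6149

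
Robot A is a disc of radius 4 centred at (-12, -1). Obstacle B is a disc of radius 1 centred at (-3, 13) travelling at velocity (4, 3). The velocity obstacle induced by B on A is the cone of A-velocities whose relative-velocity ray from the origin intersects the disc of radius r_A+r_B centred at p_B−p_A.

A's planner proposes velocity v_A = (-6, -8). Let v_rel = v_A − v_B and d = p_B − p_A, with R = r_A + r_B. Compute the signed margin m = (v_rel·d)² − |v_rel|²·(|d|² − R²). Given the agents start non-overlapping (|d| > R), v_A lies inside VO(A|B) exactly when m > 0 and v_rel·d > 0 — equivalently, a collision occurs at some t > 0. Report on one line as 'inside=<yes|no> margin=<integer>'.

d = (9, 14),  |d|² = 277;  R = 4+1 = 5,  c = 277−5² = 252
v_rel = (-10, -11),  |v_rel|² = 221;  v_rel·d = (-10)·(9) + (-11)·(14) = -244
221·t² + 488·t + 252 = 0  ⇒  m = (-244)² − 221·252 = 3844
m = 3844 > 0,  v_rel·d = -244 < 0  ⇒  outside

inside=no margin=3844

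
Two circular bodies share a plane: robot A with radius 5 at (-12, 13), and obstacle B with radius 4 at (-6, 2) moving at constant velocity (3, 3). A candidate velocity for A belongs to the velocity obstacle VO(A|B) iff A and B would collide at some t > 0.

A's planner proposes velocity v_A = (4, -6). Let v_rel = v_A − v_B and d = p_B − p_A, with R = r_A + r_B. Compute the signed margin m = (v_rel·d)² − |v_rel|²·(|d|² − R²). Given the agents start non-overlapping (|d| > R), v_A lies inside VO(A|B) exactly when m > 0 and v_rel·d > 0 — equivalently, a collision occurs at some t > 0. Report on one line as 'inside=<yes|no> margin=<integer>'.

d = (6, -11),  |d|² = 157;  R = 5+4 = 9,  c = 157−9² = 76
v_rel = (1, -9),  |v_rel|² = 82;  v_rel·d = (1)·(6) + (-9)·(-11) = 105
82·t² − 210·t + 76 = 0  ⇒  m = 105² − 82·76 = 4793
m = 4793 > 0,  v_rel·d = 105 > 0  ⇒  inside

inside=yes margin=4793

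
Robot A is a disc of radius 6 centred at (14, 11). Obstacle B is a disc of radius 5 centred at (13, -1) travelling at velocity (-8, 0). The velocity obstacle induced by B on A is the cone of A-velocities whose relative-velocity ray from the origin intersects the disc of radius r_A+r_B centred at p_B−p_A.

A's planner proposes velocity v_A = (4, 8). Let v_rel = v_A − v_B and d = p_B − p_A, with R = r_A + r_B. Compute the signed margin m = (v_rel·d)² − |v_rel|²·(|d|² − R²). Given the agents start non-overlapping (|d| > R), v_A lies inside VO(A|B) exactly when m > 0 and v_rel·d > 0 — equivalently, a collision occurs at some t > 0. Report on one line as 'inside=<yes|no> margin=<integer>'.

d = (-1, -12),  |d|² = 145;  R = 6+5 = 11,  c = 145−11² = 24
v_rel = (12, 8),  |v_rel|² = 208;  v_rel·d = (12)·(-1) + (8)·(-12) = -108
208·t² + 216·t + 24 = 0  ⇒  m = (-108)² − 208·24 = 6672
m = 6672 > 0,  v_rel·d = -108 < 0  ⇒  outside

inside=no margin=6672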